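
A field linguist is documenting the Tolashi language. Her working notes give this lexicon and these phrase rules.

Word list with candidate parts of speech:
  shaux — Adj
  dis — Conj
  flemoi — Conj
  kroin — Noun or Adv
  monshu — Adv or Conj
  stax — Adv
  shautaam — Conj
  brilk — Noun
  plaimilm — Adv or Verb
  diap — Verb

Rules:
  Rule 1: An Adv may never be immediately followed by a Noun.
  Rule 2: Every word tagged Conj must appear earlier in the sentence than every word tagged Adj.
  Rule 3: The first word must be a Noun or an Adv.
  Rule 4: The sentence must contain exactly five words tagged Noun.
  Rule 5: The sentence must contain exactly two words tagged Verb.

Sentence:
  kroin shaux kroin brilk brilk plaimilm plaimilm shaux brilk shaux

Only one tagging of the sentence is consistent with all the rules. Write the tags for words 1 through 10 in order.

Noun Adj Noun Noun Noun Verb Verb Adj Noun Adj

Candidates per position — 1:kroin {Noun,Adv}; 2:shaux {Adj}; 3:kroin {Noun,Adv}; 4:brilk {Noun}; 5:brilk {Noun}; 6:plaimilm {Adv,Verb}; 7:plaimilm {Adv,Verb}; 8:shaux {Adj}; 9:brilk {Noun}; 10:shaux {Adj}.
If word 1 were Adv, no tagging could satisfy rule 4; so word 1 is Noun.
If word 3 were Adv, no tagging could satisfy rule 1; so word 3 is Noun.
If word 6 were Adv, no tagging could satisfy rule 5; so word 6 is Verb.
If word 7 were Adv, no tagging could satisfy rule 5; so word 7 is Verb.
The only consistent sequence is: Noun Adj Noun Noun Noun Verb Verb Adj Noun Adj.
Check: rule 1 satisfied; rule 2 satisfied; rule 3 satisfied; rule 4 satisfied; rule 5 satisfied.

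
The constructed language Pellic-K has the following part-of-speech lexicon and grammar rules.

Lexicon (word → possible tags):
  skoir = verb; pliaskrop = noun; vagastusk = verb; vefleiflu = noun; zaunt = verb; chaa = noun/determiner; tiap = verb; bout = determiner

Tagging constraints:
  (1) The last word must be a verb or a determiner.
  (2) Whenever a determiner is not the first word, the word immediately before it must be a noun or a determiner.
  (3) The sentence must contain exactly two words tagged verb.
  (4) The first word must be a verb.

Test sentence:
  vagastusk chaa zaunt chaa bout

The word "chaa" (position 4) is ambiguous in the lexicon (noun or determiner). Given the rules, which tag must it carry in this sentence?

Candidates per position — 1:vagastusk {verb}; 2:chaa {noun,determiner}; 3:zaunt {verb}; 4:chaa {noun,determiner}; 5:bout {determiner}.
Word 2 cannot be determiner — rule 2 would then fail for every completion. It is noun.
Word 4 cannot be determiner — rule 2 would then fail for every completion. It is noun.
The only consistent sequence is: verb noun verb noun determiner.
Check: rule 1 satisfied; rule 2 satisfied; rule 3 satisfied; rule 4 satisfied.

noun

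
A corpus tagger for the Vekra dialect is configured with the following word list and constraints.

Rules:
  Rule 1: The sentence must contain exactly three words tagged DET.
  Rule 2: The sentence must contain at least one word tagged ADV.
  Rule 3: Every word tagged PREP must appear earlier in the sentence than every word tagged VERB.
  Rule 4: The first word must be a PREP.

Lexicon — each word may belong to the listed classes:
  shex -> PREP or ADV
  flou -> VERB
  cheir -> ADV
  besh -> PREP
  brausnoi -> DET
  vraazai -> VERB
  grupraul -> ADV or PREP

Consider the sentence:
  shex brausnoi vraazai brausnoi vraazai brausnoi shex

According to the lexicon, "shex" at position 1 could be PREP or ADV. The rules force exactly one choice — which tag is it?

Candidates per position — 1:shex {PREP,ADV}; 2:brausnoi {DET}; 3:vraazai {VERB}; 4:brausnoi {DET}; 5:vraazai {VERB}; 6:brausnoi {DET}; 7:shex {PREP,ADV}.
At position 1, choosing ADV makes rule 4 impossible to satisfy; hence PREP.
At position 7, choosing PREP makes rule 2 impossible to satisfy; hence ADV.
That leaves exactly one tagging: PREP DET VERB DET VERB DET ADV.
Verifying each rule — rule 1 ✓; rule 2 ✓; rule 3 ✓; rule 4 ✓.

PREP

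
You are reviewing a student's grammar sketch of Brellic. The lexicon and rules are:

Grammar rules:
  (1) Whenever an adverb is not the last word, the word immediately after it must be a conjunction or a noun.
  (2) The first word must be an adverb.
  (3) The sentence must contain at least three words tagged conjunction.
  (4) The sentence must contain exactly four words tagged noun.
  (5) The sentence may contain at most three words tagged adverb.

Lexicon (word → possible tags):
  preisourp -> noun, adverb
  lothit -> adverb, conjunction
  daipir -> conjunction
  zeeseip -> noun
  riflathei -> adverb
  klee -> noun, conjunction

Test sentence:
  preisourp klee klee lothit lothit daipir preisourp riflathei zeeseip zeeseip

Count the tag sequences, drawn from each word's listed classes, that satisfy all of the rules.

Candidates per position — 1:preisourp {noun,adverb}; 2:klee {noun,conjunction}; 3:klee {noun,conjunction}; 4:lothit {adverb,conjunction}; 5:lothit {adverb,conjunction}; 6:daipir {conjunction}; 7:preisourp {noun,adverb}; 8:riflathei {adverb}; 9:zeeseip {noun}; 10:zeeseip {noun}.
There are 64 candidate sequences in total.
Checking each against the rules leaves 6 sequences.
Count = 6.

6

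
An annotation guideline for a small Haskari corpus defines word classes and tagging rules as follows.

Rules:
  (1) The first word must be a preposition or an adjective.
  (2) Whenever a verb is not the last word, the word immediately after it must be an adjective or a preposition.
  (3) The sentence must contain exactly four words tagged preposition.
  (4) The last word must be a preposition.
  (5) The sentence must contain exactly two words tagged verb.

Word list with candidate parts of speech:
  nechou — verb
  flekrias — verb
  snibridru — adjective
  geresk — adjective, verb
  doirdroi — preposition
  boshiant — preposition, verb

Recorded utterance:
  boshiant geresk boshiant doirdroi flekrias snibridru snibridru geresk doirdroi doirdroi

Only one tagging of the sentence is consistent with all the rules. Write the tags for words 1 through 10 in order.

Candidates per position — 1:boshiant {preposition,verb}; 2:geresk {adjective,verb}; 3:boshiant {preposition,verb}; 4:doirdroi {preposition}; 5:flekrias {verb}; 6:snibridru {adjective}; 7:snibridru {adjective}; 8:geresk {adjective,verb}; 9:doirdroi {preposition}; 10:doirdroi {preposition}.
Position 1: tagging it verb would leave rule 1 unsatisfiable, so it must be preposition.
Position 3: tagging it preposition would leave rule 3 unsatisfiable, so it must be verb.
Position 8: tagging it verb would leave rule 5 unsatisfiable, so it must be adjective.
Position 2: tagging it verb would leave rule 2 unsatisfiable, so it must be adjective.
The unique satisfying tagging is: preposition adjective verb preposition verb adjective adjective adjective preposition preposition.
Checking: rule 1 holds; rule 2 holds; rule 3 holds; rule 4 holds; rule 5 holds.

preposition adjective verb preposition verb adjective adjective adjective preposition preposition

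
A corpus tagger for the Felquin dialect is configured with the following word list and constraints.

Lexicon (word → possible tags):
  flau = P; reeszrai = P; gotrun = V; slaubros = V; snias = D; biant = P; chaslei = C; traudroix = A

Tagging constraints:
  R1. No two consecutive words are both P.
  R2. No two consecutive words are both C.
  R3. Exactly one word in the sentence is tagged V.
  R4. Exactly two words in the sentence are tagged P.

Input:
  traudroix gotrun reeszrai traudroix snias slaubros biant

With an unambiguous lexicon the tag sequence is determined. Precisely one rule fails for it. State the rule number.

Fixed tagging: A V P A D V P.
Applying the rules: R1 holds, R2 holds, R3 violated, R4 holds.
Only rule 3 fails.

3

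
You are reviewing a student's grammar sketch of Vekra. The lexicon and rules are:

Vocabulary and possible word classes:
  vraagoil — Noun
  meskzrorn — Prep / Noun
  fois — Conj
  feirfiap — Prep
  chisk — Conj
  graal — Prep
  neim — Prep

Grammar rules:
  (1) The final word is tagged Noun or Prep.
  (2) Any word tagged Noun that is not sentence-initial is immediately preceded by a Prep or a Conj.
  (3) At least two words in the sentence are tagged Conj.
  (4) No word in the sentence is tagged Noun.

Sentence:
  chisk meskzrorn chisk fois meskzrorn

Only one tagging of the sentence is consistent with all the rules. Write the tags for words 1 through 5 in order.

Candidates per position — 1:chisk {Conj}; 2:meskzrorn {Prep,Noun}; 3:chisk {Conj}; 4:fois {Conj}; 5:meskzrorn {Prep,Noun}.
At position 2, choosing Noun makes rule 4 impossible to satisfy; hence Prep.
At position 5, choosing Noun makes rule 4 impossible to satisfy; hence Prep.
That leaves exactly one tagging: Conj Prep Conj Conj Prep.
Verifying each rule — rule 1 satisfied; rule 2 satisfied; rule 3 satisfied; rule 4 satisfied.

Conj Prep Conj Conj Prep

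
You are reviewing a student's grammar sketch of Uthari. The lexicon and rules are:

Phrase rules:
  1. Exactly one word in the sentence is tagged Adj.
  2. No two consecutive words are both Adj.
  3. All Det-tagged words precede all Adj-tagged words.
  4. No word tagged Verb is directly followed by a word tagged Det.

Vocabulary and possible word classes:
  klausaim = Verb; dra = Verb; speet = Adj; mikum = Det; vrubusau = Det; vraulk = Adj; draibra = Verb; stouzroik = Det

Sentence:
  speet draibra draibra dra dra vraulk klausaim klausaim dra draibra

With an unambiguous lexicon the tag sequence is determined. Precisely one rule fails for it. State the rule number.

Fixed tagging: Adj Verb Verb Verb Verb Adj Verb Verb Verb Verb.
Applying the rules: R1 ✗, R2 ✓, R3 ✓, R4 ✓.
Only rule 1 fails.

1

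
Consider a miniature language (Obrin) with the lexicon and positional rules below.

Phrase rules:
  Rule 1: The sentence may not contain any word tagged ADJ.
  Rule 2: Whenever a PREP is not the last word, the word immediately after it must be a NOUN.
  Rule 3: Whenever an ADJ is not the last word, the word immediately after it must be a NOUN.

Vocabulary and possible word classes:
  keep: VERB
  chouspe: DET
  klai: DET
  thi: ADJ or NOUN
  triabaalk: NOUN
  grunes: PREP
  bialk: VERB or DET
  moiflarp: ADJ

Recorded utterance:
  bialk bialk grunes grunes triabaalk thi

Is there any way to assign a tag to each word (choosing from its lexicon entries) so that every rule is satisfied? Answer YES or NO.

NO

Candidates per position — 1:bialk {VERB,DET}; 2:bialk {VERB,DET}; 3:grunes {PREP}; 4:grunes {PREP}; 5:triabaalk {NOUN}; 6:thi {ADJ,NOUN}.
Rule 2 cannot be satisfied by any choice of tags from the lexicon.
So there is no consistent tagging.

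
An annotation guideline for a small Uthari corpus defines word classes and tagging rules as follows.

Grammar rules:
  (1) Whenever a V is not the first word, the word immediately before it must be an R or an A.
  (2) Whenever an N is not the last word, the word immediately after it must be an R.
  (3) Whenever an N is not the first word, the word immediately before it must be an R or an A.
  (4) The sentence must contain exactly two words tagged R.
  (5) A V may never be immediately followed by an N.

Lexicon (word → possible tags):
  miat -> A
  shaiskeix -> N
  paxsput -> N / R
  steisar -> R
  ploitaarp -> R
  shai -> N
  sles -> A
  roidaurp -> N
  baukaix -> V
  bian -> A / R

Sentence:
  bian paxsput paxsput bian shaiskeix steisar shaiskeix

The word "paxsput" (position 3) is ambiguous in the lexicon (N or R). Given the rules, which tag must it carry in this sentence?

R

Candidates per position — 1:bian {A,R}; 2:paxsput {N,R}; 3:paxsput {N,R}; 4:bian {A,R}; 5:shaiskeix {N}; 6:steisar {R}; 7:shaiskeix {N}.
Position 3: the remaining choice is settled jointly with positions 1, 2, 4 — only R at position 3 is part of a tagging that satisfies every rule.
The unique satisfying tagging is: A N R A N R N.
Rule-by-rule: rule 1 ✓; rule 2 ✓; rule 3 ✓; rule 4 ✓; rule 5 ✓.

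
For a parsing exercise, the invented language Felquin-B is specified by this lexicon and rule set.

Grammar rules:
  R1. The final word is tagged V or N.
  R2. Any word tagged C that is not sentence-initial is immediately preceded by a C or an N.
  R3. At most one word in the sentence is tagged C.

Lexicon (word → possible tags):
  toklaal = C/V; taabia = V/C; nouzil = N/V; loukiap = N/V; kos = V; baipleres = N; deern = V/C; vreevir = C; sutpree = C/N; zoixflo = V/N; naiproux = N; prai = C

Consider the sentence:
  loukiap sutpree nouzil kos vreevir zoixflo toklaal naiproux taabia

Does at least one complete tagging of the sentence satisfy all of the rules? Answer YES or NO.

Candidates per position — 1:loukiap {N,V}; 2:sutpree {C,N}; 3:nouzil {N,V}; 4:kos {V}; 5:vreevir {C}; 6:zoixflo {V,N}; 7:toklaal {C,V}; 8:naiproux {N}; 9:taabia {V,C}.
Rule 2 cannot be satisfied by any choice of tags from the lexicon.
So there is no consistent tagging.

NO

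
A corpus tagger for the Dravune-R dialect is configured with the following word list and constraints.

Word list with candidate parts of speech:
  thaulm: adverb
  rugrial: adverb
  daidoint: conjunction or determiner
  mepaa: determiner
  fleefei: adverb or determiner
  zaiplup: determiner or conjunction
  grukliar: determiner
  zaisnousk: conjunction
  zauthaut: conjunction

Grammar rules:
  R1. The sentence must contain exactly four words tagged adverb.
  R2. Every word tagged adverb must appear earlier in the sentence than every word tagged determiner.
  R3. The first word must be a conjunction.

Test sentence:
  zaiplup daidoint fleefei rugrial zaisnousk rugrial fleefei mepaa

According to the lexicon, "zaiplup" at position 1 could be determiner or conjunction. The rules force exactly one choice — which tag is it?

Candidates per position — 1:zaiplup {determiner,conjunction}; 2:daidoint {conjunction,determiner}; 3:fleefei {adverb,determiner}; 4:rugrial {adverb}; 5:zaisnousk {conjunction}; 6:rugrial {adverb}; 7:fleefei {adverb,determiner}; 8:mepaa {determiner}.
At position 1, choosing determiner makes rule 2 impossible to satisfy; hence conjunction.
At position 2, choosing determiner makes rule 2 impossible to satisfy; hence conjunction.
At position 3, choosing determiner makes rule 1 impossible to satisfy; hence adverb.
At position 7, choosing determiner makes rule 1 impossible to satisfy; hence adverb.
That leaves exactly one tagging: conjunction conjunction adverb adverb conjunction adverb adverb determiner.
Rule-by-rule: rule 1 holds; rule 2 holds; rule 3 holds.

conjunction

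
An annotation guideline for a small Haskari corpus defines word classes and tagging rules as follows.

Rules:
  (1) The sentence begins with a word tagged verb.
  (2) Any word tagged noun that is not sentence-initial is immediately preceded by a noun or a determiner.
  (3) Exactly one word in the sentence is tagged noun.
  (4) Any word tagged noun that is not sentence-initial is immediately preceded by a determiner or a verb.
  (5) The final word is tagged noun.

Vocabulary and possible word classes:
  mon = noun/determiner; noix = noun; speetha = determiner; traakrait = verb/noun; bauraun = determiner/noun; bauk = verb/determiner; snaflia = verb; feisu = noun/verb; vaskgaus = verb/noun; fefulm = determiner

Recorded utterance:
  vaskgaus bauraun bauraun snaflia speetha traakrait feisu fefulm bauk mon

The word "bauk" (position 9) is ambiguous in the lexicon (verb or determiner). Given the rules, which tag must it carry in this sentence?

Candidates per position — 1:vaskgaus {verb,noun}; 2:bauraun {determiner,noun}; 3:bauraun {determiner,noun}; 4:snaflia {verb}; 5:speetha {determiner}; 6:traakrait {verb,noun}; 7:feisu {noun,verb}; 8:fefulm {determiner}; 9:bauk {verb,determiner}; 10:mon {noun,determiner}.
Word 1 cannot be noun — rule 1 would then fail for every completion. It is verb.
Word 2 cannot be noun — rule 2 would then fail for every completion. It is determiner.
Word 10 cannot be determiner — rule 5 would then fail for every completion. It is noun.
Word 3 cannot be noun — rule 3 would then fail for every completion. It is determiner.
Word 6 cannot be noun — rule 3 would then fail for every completion. It is verb.
Word 7 cannot be noun — rule 2 would then fail for every completion. It is verb.
Word 9 cannot be verb — rule 2 would then fail for every completion. It is determiner.
So the tagging must be: verb determiner determiner verb determiner verb verb determiner determiner noun.
Check: rule 1 holds; rule 2 holds; rule 3 holds; rule 4 holds; rule 5 holds.

determiner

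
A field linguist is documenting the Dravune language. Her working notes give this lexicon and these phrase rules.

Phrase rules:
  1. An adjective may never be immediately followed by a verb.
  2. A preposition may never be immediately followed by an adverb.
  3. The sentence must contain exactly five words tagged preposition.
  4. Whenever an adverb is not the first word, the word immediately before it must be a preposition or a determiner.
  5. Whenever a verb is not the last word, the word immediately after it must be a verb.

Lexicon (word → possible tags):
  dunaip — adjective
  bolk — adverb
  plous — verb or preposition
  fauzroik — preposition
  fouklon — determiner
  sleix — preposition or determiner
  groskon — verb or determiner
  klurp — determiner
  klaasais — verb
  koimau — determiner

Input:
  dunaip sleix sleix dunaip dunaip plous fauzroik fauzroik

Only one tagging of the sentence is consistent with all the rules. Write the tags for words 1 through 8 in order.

Candidates per position — 1:dunaip {adjective}; 2:sleix {preposition,determiner}; 3:sleix {preposition,determiner}; 4:dunaip {adjective}; 5:dunaip {adjective}; 6:plous {verb,preposition}; 7:fauzroik {preposition}; 8:fauzroik {preposition}.
Position 2: tagging it determiner would leave rule 3 unsatisfiable, so it must be preposition.
Position 3: tagging it determiner would leave rule 3 unsatisfiable, so it must be preposition.
Position 6: tagging it verb would leave rule 1 unsatisfiable, so it must be preposition.
The only consistent sequence is: adjective preposition preposition adjective adjective preposition preposition preposition.
Checking: rule 1 ✓; rule 2 ✓; rule 3 ✓; rule 4 ✓; rule 5 ✓.

adjective preposition preposition adjective adjective preposition preposition preposition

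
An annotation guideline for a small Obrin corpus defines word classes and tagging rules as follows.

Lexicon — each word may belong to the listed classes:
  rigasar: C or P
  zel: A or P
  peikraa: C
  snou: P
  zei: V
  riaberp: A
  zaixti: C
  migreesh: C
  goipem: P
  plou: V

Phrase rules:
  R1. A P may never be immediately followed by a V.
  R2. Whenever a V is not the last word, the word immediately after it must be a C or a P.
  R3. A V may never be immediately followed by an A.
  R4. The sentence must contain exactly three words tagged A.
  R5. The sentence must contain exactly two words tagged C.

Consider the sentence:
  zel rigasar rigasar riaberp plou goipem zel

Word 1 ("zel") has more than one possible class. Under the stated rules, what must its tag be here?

A

Candidates per position — 1:zel {A,P}; 2:rigasar {C,P}; 3:rigasar {C,P}; 4:riaberp {A}; 5:plou {V}; 6:goipem {P}; 7:zel {A,P}.
Word 1 cannot be P — rule 4 would then fail for every completion. It is A.
Word 2 cannot be P — rule 5 would then fail for every completion. It is C.
Word 3 cannot be P — rule 5 would then fail for every completion. It is C.
Word 7 cannot be P — rule 4 would then fail for every completion. It is A.
So the tagging must be: A C C A V P A.
Checking: rule 1 ✓; rule 2 ✓; rule 3 ✓; rule 4 ✓; rule 5 ✓.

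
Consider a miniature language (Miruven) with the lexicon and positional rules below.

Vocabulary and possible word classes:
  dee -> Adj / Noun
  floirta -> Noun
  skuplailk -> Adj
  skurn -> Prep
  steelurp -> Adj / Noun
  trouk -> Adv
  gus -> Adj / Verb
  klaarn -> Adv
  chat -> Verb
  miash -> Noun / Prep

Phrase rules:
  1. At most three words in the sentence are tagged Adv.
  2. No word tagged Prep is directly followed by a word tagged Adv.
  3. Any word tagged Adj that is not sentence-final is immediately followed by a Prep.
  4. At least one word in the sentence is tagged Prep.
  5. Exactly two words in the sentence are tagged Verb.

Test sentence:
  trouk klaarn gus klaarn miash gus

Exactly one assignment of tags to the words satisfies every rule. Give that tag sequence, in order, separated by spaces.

Adv Adv Verb Adv Prep Verb

Candidates per position — 1:trouk {Adv}; 2:klaarn {Adv}; 3:gus {Adj,Verb}; 4:klaarn {Adv}; 5:miash {Noun,Prep}; 6:gus {Adj,Verb}.
Position 3: Adj is ruled out by rule 3; that leaves Verb.
Position 5: Noun is ruled out by rule 4; that leaves Prep.
Position 6: Adj is ruled out by rule 5; that leaves Verb.
That leaves exactly one tagging: Adv Adv Verb Adv Prep Verb.
Verifying each rule — rule 1 satisfied; rule 2 satisfied; rule 3 satisfied; rule 4 satisfied; rule 5 satisfied.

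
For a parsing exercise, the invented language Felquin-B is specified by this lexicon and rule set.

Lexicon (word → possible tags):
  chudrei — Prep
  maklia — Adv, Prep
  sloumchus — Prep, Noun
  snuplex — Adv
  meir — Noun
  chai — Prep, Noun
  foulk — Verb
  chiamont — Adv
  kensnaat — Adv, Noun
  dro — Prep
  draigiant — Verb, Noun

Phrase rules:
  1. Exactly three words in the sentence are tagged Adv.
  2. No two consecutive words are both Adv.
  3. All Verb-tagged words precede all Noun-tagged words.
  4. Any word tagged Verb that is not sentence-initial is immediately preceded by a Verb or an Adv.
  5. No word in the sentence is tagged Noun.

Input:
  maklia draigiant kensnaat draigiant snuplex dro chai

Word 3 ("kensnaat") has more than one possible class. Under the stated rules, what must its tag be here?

Candidates per position — 1:maklia {Adv,Prep}; 2:draigiant {Verb,Noun}; 3:kensnaat {Adv,Noun}; 4:draigiant {Verb,Noun}; 5:snuplex {Adv}; 6:dro {Prep}; 7:chai {Prep,Noun}.
Position 1: Prep is ruled out by rule 1; that leaves Adv.
Position 2: Noun is ruled out by rule 5; that leaves Verb.
Position 3: Noun is ruled out by rule 1; that leaves Adv.
Position 4: Noun is ruled out by rule 5; that leaves Verb.
Position 7: Noun is ruled out by rule 5; that leaves Prep.
The unique satisfying tagging is: Adv Verb Adv Verb Adv Prep Prep.
Checking: rule 1 holds; rule 2 holds; rule 3 holds; rule 4 holds; rule 5 holds.

Adv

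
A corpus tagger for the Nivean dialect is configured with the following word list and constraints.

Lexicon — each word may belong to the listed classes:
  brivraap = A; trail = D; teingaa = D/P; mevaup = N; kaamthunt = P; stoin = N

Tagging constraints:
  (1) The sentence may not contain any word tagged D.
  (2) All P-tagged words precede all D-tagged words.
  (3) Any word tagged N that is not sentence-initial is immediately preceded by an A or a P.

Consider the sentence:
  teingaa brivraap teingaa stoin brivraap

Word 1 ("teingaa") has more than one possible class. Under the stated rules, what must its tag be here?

P

Candidates per position — 1:teingaa {D,P}; 2:brivraap {A}; 3:teingaa {D,P}; 4:stoin {N}; 5:brivraap {A}.
At position 1, choosing D makes rule 1 impossible to satisfy; hence P.
At position 3, choosing D makes rule 1 impossible to satisfy; hence P.
That leaves exactly one tagging: P A P N A.
Rule-by-rule: rule 1 ✓; rule 2 ✓; rule 3 ✓.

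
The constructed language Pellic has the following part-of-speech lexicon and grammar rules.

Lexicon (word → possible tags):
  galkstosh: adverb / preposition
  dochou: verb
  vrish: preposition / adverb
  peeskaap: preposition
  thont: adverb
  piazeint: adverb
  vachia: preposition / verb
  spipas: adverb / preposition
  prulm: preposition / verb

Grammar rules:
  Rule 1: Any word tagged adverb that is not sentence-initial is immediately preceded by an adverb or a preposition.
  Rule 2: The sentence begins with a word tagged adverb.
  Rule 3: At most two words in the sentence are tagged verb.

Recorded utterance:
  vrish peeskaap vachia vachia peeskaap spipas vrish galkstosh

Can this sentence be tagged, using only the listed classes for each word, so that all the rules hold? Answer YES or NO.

Candidates per position — 1:vrish {preposition,adverb}; 2:peeskaap {preposition}; 3:vachia {preposition,verb}; 4:vachia {preposition,verb}; 5:peeskaap {preposition}; 6:spipas {adverb,preposition}; 7:vrish {preposition,adverb}; 8:galkstosh {adverb,preposition}.
One satisfying assignment: adverb preposition verb preposition preposition preposition preposition preposition.
Check: rule 1 ✓; rule 2 ✓; rule 3 ✓.

YES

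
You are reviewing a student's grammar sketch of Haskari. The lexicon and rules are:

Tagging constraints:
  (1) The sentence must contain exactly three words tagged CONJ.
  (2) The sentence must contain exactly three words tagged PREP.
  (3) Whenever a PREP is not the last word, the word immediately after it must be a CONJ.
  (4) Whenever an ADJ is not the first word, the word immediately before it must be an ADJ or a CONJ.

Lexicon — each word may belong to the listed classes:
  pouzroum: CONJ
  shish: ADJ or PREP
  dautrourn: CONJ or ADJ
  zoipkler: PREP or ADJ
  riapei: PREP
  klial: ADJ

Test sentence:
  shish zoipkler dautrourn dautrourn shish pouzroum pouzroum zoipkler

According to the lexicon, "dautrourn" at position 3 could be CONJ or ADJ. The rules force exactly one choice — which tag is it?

Candidates per position — 1:shish {ADJ,PREP}; 2:zoipkler {PREP,ADJ}; 3:dautrourn {CONJ,ADJ}; 4:dautrourn {CONJ,ADJ}; 5:shish {ADJ,PREP}; 6:pouzroum {CONJ}; 7:pouzroum {CONJ}; 8:zoipkler {PREP,ADJ}.
Word 1 cannot be PREP — rule 3 would then fail for every completion. It is ADJ.
Word 2 cannot be ADJ — rule 2 would then fail for every completion. It is PREP.
Word 3 cannot be ADJ — rule 3 would then fail for every completion. It is CONJ.
Word 4 cannot be CONJ — rule 1 would then fail for every completion. It is ADJ.
Word 5 cannot be ADJ — rule 2 would then fail for every completion. It is PREP.
Word 8 cannot be ADJ — rule 2 would then fail for every completion. It is PREP.
The unique satisfying tagging is: ADJ PREP CONJ ADJ PREP CONJ CONJ PREP.
Verifying each rule — rule 1 ok; rule 2 ok; rule 3 ok; rule 4 ok.

CONJ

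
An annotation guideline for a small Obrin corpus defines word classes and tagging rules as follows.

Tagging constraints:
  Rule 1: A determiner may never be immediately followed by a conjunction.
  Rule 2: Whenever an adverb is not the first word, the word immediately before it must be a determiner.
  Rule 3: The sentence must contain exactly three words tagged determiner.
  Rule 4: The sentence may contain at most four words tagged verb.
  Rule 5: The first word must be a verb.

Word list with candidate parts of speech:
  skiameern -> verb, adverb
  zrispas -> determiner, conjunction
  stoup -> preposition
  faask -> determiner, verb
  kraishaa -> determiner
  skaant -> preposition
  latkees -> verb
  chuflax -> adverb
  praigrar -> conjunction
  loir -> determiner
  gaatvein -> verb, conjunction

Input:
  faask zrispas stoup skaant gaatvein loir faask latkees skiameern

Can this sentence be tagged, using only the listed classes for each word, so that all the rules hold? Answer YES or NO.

Candidates per position — 1:faask {determiner,verb}; 2:zrispas {determiner,conjunction}; 3:stoup {preposition}; 4:skaant {preposition}; 5:gaatvein {verb,conjunction}; 6:loir {determiner}; 7:faask {determiner,verb}; 8:latkees {verb}; 9:skiameern {verb,adverb}.
One satisfying assignment: verb determiner preposition preposition conjunction determiner determiner verb verb.
Rule-by-rule: rule 1 ok; rule 2 ok; rule 3 ok; rule 4 ok; rule 5 ok.

YES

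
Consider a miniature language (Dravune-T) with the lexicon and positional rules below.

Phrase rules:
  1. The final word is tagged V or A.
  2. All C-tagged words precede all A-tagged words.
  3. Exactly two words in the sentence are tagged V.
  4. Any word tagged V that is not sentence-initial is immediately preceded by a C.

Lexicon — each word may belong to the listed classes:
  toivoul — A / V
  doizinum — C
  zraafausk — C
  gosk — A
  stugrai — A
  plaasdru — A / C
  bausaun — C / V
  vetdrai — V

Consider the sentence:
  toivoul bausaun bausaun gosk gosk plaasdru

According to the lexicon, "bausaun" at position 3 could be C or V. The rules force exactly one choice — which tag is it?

V

Candidates per position — 1:toivoul {A,V}; 2:bausaun {C,V}; 3:bausaun {C,V}; 4:gosk {A}; 5:gosk {A}; 6:plaasdru {A,C}.
If word 2 were V, no tagging could satisfy rule 4; so word 2 is C.
If word 3 were C, no tagging could satisfy rule 3; so word 3 is V.
If word 6 were C, no tagging could satisfy rule 1; so word 6 is A.
If word 1 were A, no tagging could satisfy rule 2; so word 1 is V.
That leaves exactly one tagging: V C V A A A.
Check: rule 1 satisfied; rule 2 satisfied; rule 3 satisfied; rule 4 satisfied.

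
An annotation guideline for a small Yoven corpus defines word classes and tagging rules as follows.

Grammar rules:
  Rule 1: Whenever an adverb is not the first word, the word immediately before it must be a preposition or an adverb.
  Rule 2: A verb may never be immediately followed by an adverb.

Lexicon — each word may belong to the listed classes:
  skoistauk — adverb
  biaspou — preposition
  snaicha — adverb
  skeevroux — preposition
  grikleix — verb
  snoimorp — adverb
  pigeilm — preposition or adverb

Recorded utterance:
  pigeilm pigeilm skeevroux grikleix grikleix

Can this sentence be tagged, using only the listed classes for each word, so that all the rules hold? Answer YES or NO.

YES

Candidates per position — 1:pigeilm {preposition,adverb}; 2:pigeilm {preposition,adverb}; 3:skeevroux {preposition}; 4:grikleix {verb}; 5:grikleix {verb}.
One satisfying assignment: adverb preposition preposition verb verb.
Check: rule 1 holds; rule 2 holds.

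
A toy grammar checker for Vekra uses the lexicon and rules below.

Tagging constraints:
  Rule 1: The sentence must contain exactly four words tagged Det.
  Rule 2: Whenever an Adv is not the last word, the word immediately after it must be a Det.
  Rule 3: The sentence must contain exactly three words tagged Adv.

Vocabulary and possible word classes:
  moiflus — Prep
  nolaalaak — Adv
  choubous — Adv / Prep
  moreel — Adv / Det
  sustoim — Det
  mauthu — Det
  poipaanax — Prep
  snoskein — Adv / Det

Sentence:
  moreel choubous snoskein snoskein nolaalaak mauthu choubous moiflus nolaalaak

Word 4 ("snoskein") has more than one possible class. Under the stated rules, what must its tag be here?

Det

Candidates per position — 1:moreel {Adv,Det}; 2:choubous {Adv,Prep}; 3:snoskein {Adv,Det}; 4:snoskein {Adv,Det}; 5:nolaalaak {Adv}; 6:mauthu {Det}; 7:choubous {Adv,Prep}; 8:moiflus {Prep}; 9:nolaalaak {Adv}.
Position 1: tagging it Adv would leave rule 1 unsatisfiable, so it must be Det.
Position 3: tagging it Adv would leave rule 1 unsatisfiable, so it must be Det.
Position 4: tagging it Adv would leave rule 1 unsatisfiable, so it must be Det.
Position 7: tagging it Adv would leave rule 2 unsatisfiable, so it must be Prep.
Position 2: tagging it Prep would leave rule 3 unsatisfiable, so it must be Adv.
So the tagging must be: Det Adv Det Det Adv Det Prep Prep Adv.
Checking: rule 1 ok; rule 2 ok; rule 3 ok.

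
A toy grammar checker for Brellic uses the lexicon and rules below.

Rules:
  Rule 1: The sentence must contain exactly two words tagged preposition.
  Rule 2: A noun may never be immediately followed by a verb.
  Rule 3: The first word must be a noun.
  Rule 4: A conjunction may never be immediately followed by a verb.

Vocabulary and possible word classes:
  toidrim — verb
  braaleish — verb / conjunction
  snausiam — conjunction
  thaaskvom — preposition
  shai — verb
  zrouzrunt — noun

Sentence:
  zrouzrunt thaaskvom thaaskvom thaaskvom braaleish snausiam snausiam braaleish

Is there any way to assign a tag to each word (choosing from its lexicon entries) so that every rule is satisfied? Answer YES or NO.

NO

Candidates per position — 1:zrouzrunt {noun}; 2:thaaskvom {preposition}; 3:thaaskvom {preposition}; 4:thaaskvom {preposition}; 5:braaleish {verb,conjunction}; 6:snausiam {conjunction}; 7:snausiam {conjunction}; 8:braaleish {verb,conjunction}.
Rule 1 cannot be satisfied by any choice of tags from the lexicon.
So there is no consistent tagging.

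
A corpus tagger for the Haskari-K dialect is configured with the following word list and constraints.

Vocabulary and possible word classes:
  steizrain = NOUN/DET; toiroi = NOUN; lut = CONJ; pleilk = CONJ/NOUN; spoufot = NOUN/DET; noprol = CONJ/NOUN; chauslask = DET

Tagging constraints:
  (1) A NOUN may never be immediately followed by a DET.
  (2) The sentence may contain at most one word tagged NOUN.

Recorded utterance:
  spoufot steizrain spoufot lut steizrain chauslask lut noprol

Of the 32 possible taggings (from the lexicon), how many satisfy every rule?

Candidates per position — 1:spoufot {NOUN,DET}; 2:steizrain {NOUN,DET}; 3:spoufot {NOUN,DET}; 4:lut {CONJ}; 5:steizrain {NOUN,DET}; 6:chauslask {DET}; 7:lut {CONJ}; 8:noprol {CONJ,NOUN}.
There are 32 candidate sequences in total.
The sequences that satisfy every rule: DET DET NOUN CONJ DET DET CONJ CONJ; DET DET DET CONJ DET DET CONJ CONJ; DET DET DET CONJ DET DET CONJ NOUN.
Count = 3.

3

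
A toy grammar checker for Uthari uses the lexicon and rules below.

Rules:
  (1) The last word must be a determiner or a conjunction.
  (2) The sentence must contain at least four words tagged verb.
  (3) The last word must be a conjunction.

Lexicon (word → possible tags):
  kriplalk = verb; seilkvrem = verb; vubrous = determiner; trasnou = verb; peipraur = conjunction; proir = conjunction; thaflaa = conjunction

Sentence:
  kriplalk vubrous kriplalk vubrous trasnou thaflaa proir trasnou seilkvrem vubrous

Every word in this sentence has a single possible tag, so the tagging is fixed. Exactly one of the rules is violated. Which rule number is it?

3

Fixed tagging: verb determiner verb determiner verb conjunction conjunction verb verb determiner.
Applying the rules: R1 ✓, R2 ✓, R3 ✗.
Only rule 3 fails.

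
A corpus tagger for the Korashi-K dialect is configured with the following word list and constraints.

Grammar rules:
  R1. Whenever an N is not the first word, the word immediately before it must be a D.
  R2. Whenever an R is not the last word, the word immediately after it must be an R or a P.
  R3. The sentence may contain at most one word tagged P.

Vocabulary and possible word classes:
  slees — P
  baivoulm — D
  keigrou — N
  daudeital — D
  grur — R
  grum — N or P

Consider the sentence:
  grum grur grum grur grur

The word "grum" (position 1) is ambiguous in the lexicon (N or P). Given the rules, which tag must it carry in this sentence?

N

Candidates per position — 1:grum {N,P}; 2:grur {R}; 3:grum {N,P}; 4:grur {R}; 5:grur {R}.
Word 3 cannot be N — rule 1 would then fail for every completion. It is P.
Word 1 cannot be P — rule 3 would then fail for every completion. It is N.
The unique satisfying tagging is: N R P R R.
Checking: rule 1 ✓; rule 2 ✓; rule 3 ✓.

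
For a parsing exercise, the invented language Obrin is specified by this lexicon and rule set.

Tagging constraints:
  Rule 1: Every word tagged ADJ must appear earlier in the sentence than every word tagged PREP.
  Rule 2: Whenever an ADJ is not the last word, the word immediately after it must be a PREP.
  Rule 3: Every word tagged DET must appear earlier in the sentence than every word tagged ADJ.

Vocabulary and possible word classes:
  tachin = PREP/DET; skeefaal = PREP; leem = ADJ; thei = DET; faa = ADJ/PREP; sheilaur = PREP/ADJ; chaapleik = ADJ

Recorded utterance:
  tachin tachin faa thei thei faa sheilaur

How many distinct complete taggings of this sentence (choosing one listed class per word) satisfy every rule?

Candidates per position — 1:tachin {PREP,DET}; 2:tachin {PREP,DET}; 3:faa {ADJ,PREP}; 4:thei {DET}; 5:thei {DET}; 6:faa {ADJ,PREP}; 7:sheilaur {PREP,ADJ}.
There are 32 candidate sequences in total.
The sequences that satisfy every rule: PREP PREP PREP DET DET PREP PREP; PREP DET PREP DET DET PREP PREP; DET PREP PREP DET DET PREP PREP; DET DET PREP DET DET PREP PREP.
Count = 4.

4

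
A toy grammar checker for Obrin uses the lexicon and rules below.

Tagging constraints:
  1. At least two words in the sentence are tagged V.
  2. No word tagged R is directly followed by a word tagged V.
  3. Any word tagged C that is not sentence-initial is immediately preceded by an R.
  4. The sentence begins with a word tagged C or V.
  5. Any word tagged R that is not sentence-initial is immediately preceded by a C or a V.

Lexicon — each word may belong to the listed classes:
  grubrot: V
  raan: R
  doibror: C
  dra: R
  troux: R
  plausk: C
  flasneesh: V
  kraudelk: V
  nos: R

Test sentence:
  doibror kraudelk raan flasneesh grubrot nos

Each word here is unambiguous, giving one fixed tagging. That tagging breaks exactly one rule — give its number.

Fixed tagging: C V R V V R.
Checking each rule: R1 holds, R2 violated, R3 holds, R4 holds, R5 holds.
Only rule 2 fails.

2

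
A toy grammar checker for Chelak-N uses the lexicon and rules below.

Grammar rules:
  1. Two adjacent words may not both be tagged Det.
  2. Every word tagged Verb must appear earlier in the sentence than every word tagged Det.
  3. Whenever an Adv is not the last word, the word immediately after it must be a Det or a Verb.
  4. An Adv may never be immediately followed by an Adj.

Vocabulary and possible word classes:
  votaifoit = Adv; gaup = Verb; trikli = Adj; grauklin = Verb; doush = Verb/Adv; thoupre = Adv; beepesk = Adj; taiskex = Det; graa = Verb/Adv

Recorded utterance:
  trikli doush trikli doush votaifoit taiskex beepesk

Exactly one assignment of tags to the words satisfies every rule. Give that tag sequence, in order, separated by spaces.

Adj Verb Adj Verb Adv Det Adj

Candidates per position — 1:trikli {Adj}; 2:doush {Verb,Adv}; 3:trikli {Adj}; 4:doush {Verb,Adv}; 5:votaifoit {Adv}; 6:taiskex {Det}; 7:beepesk {Adj}.
Position 2: Adv is ruled out by rule 3; that leaves Verb.
Position 4: Adv is ruled out by rule 3; that leaves Verb.
That leaves exactly one tagging: Adj Verb Adj Verb Adv Det Adj.
Verifying each rule — rule 1 ok; rule 2 ok; rule 3 ok; rule 4 ok.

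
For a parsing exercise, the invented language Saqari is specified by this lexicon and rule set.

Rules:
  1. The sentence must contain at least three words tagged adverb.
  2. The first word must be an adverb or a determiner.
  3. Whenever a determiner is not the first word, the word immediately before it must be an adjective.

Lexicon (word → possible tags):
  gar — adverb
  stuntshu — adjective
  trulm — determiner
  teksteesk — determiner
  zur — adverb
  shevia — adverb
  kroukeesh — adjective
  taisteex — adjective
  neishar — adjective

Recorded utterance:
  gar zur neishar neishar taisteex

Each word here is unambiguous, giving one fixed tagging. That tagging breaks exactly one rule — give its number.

1

Fixed tagging: adverb adverb adjective adjective adjective.
Applying the rules: R1 fail, R2 pass, R3 pass.
Only rule 1 fails.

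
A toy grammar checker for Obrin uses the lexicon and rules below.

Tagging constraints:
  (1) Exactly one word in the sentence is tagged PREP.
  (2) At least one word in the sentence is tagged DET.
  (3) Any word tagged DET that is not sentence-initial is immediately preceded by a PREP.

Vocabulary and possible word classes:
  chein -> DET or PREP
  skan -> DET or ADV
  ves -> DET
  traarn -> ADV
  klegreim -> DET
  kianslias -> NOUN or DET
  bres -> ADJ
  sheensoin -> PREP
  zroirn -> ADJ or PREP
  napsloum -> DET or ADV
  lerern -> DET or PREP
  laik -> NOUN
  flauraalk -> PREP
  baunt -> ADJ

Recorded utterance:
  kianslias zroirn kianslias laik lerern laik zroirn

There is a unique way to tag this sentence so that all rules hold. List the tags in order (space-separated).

DET ADJ NOUN NOUN PREP NOUN ADJ

Candidates per position — 1:kianslias {NOUN,DET}; 2:zroirn {ADJ,PREP}; 3:kianslias {NOUN,DET}; 4:laik {NOUN}; 5:lerern {DET,PREP}; 6:laik {NOUN}; 7:zroirn {ADJ,PREP}.
Position 5: tagging it DET would leave rule 3 unsatisfiable, so it must be PREP.
Position 7: tagging it PREP would leave rule 1 unsatisfiable, so it must be ADJ.
Position 2: tagging it PREP would leave rule 1 unsatisfiable, so it must be ADJ.
Position 3: tagging it DET would leave rule 3 unsatisfiable, so it must be NOUN.
Position 1: tagging it NOUN would leave rule 2 unsatisfiable, so it must be DET.
So the tagging must be: DET ADJ NOUN NOUN PREP NOUN ADJ.
Verifying each rule — rule 1 ✓; rule 2 ✓; rule 3 ✓.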